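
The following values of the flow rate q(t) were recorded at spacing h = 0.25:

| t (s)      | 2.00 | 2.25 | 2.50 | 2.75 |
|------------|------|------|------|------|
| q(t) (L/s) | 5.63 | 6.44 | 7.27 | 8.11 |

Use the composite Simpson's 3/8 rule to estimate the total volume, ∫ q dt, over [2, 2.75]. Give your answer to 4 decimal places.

5.1441

h = 0.25, n = 3.
(3h/8)·[y₀ + 3y₁ + 3y₂ + y₃] = 0.09375·(54.87) = 5.1441.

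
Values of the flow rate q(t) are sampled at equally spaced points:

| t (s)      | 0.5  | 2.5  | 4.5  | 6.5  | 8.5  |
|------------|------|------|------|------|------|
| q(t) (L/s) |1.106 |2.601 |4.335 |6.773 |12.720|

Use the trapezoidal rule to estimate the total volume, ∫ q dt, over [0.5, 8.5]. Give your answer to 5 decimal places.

41.24400

h = 2, n = 4.
(h/2)·[y₀ + 2y₁ + 2y₂ + 2y₃ + y₄] = 1·(41.244) = 41.24400.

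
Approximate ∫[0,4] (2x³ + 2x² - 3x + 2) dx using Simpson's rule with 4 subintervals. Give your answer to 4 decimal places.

154.6667

h = (4 − 0)/4 = 1.
Nodes x₀,…,x₄ = 0, 1, 2, 3, 4.
f(x) = 2x³ + 2x² - 3x + 2: f₀=2, f₁=3, f₂=20, f₃=65, f₄=150.
(h/3)·[f₀ + 4f₁ + 2f₂ + 4f₃ + f₄] = 0.333333·(464) = 154.6667.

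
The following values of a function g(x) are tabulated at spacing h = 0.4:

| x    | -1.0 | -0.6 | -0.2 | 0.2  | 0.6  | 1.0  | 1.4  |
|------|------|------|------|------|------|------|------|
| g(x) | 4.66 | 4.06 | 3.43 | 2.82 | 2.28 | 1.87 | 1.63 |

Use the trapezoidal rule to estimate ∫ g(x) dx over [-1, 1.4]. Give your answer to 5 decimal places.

7.04200

h = 0.4, n = 6.
(h/2)·[y₀ + 2y₁ + 2y₂ + 2y₃ + 2y₄ + 2y₅ + y₆] = 0.2·(35.21) = 7.04200.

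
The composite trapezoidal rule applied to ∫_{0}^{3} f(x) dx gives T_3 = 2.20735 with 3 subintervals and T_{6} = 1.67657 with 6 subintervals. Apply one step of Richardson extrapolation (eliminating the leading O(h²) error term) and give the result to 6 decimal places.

R = (4·T_{6} − T_3) / 3 = (4·1.67657 − 2.20735)/3 = (4.49893)/3 = 1.499643.

1.499643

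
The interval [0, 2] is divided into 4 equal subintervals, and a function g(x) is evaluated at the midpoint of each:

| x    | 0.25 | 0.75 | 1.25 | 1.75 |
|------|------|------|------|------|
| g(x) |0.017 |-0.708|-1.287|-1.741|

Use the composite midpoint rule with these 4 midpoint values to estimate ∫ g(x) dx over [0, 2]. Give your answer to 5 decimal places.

-1.85950

h = 0.5, n = 4.
h·[y(m₁) + y(m₂) + y(m₃) + y(m₄)] = 0.5·(-3.719) = -1.85950.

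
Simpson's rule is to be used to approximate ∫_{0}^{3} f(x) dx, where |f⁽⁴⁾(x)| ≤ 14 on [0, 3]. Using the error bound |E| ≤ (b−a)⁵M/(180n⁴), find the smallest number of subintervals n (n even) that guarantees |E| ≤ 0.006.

8

Need 3402/(180n⁴) ≤ 0.006.
n⁴ ≥ 3402/(180·0.006) = 3150 ⇒ n ≥ 7.4917, so the smallest even n is 8. (n must be even for Simpson's rule.)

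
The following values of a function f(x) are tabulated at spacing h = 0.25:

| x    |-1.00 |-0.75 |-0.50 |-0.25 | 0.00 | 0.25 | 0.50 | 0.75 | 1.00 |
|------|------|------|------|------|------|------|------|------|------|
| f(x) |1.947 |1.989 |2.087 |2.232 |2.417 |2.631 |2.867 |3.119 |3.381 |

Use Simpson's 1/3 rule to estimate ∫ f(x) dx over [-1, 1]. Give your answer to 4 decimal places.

4.9962

h = 0.25, n = 8.
(h/3)·[y₀ + 4y₁ + 2y₂ + 4y₃ + 2y₄ + 4y₅ + 2y₆ + 4y₇ + y₈] = 0.083333·(59.954) = 4.9962.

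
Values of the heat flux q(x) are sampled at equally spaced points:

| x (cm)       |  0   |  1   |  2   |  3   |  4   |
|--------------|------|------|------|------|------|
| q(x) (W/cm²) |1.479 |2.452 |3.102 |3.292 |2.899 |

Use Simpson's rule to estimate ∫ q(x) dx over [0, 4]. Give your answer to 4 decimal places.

11.1860

h = 1, n = 4.
(h/3)·[y₀ + 4y₁ + 2y₂ + 4y₃ + y₄] = 0.333333·(33.558) = 11.1860.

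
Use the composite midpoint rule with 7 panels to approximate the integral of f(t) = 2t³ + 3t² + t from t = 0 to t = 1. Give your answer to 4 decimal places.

1.9898

h = (1 − 0)/7 = 0.142857.
Midpoints m₁,…,m₇ = 0.071429, 0.214286, 0.357143, 0.5, 0.642857, 0.785714, 0.928571.
f(m₁)=0.087464, f(m₂)=0.371720, f(m₃)=0.830904, f(m₄)=1.5, f(m₅)=2.413994, f(m₆)=3.607872, f(m₇)=5.116618.
h·[f(m₁) + f(m₂) + f(m₃) + f(m₄) + f(m₅) + f(m₆) + f(m₇)] = 0.142857·(13.928571) = 1.9898.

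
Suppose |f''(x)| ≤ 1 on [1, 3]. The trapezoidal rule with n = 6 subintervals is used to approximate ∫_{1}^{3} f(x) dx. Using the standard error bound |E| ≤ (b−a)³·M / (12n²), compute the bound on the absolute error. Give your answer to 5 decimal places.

0.01852

|E| ≤ (2)³·1 / (12·6²) = 8/432 = 0.01852.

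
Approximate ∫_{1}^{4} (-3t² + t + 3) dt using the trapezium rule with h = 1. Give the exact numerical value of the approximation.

-48

h = (4 − 1)/3 = 1.
Nodes t₀,…,t₃ = 1, 2, 3, 4.
f(t) = -3t² + t + 3: f₀=1, f₁=-7, f₂=-21, f₃=-41.
(h/2)·[f₀ + 2f₁ + 2f₂ + f₃] = 0.5·(-96) = -48.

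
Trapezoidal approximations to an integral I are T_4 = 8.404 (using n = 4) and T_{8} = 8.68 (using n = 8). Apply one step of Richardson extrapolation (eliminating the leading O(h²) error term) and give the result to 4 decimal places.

8.7720

R = (4·T_{8} − T_4) / 3 = (4·8.68 − 8.404)/3 = (26.316)/3 = 8.7720.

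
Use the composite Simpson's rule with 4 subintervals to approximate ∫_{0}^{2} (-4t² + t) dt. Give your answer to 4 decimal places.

h = (2 − 0)/4 = 0.5.
Nodes t₀,…,t₄ = 0, 0.5, 1, 1.5, 2.
f(t) = -4t² + t: f₀=0, f₁=-0.5, f₂=-3, f₃=-7.5, f₄=-14.
(h/3)·[f₀ + 4f₁ + 2f₂ + 4f₃ + f₄] = 0.166667·(-52) = -8.6667.

-8.6667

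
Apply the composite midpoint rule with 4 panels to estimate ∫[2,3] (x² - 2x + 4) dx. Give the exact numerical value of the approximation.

5.328125

h = (3 − 2)/4 = 0.25.
Midpoints m₁,…,m₄ = 2.125, 2.375, 2.625, 2.875.
f(m₁)=4.265625, f(m₂)=4.890625, f(m₃)=5.640625, f(m₄)=6.515625.
h·[f(m₁) + f(m₂) + f(m₃) + f(m₄)] = 0.25·(21.3125) = 5.328125.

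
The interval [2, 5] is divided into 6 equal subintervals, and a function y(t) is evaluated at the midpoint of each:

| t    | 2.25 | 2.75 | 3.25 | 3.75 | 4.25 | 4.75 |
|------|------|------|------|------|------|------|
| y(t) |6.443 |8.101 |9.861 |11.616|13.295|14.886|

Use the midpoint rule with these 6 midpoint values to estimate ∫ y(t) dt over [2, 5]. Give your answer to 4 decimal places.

h = 0.5, n = 6.
h·[y(m₁) + y(m₂) + y(m₃) + y(m₄) + y(m₅) + y(m₆)] = 0.5·(64.202) = 32.1010.

32.1010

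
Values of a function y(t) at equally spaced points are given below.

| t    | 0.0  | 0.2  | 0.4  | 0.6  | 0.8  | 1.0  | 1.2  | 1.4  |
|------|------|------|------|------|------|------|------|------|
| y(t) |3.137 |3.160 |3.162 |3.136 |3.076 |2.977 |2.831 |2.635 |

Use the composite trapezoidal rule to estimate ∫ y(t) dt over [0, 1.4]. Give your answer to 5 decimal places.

4.24560

h = 0.2, n = 7.
(h/2)·[y₀ + 2y₁ + 2y₂ + 2y₃ + 2y₄ + 2y₅ + 2y₆ + y₇] = 0.1·(42.456) = 4.24560.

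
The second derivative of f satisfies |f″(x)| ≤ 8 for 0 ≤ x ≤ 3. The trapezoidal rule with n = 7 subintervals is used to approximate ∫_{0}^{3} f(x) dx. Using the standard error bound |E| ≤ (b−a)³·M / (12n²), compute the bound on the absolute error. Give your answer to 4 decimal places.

0.3673

|E| ≤ (3)³·8 / (12·7²) = 216/588 = 0.3673.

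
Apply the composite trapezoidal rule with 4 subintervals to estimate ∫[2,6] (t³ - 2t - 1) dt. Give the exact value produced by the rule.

h = (6 − 2)/4 = 1.
Nodes t₀,…,t₄ = 2, 3, 4, 5, 6.
f(t) = t³ - 2t - 1: f₀=3, f₁=20, f₂=55, f₃=114, f₄=203.
(h/2)·[f₀ + 2f₁ + 2f₂ + 2f₃ + f₄] = 0.5·(584) = 292.

292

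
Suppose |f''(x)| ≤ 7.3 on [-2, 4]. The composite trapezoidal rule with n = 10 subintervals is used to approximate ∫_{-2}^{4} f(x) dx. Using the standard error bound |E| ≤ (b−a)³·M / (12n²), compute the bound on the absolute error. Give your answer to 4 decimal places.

|E| ≤ (6)³·7.3 / (12·10²) = 1576.8/1200 = 1.3140.

1.3140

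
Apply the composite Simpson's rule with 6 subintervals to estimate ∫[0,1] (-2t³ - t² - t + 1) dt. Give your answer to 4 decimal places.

h = (1 − 0)/6 = 0.166667.
Nodes t₀,…,t₆ = 0, 0.166667, 0.333333, 0.5, 0.666667, 0.833333, 1.
f(t) = -2t³ - t² - t + 1: f₀=1, f₁=0.796296, f₂=0.481481, f₃=0, f₄=-0.703704, f₅=-1.685185, f₆=-3.
(h/3)·[f₀ + 4f₁ + 2f₂ + 4f₃ + 2f₄ + 4f₅ + f₆] = 0.055556·(-6) = -0.3333.

-0.3333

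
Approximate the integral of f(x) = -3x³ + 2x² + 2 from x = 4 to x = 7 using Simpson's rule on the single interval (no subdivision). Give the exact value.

-1416.75

S = (b−a)/6 · [f(4) + 4f(5.5) + f(7)] = 0.5·[(-158) + 4·(-436.625) + (-929)] = -1416.75.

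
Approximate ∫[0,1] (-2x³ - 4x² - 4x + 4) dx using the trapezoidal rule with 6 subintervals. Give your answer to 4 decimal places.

0.1343

h = (1 − 0)/6 = 0.166667.
Nodes x₀,…,x₆ = 0, 0.166667, 0.333333, 0.5, 0.666667, 0.833333, 1.
f(x) = -2x³ - 4x² - 4x + 4: f₀=4, f₁=3.212963, f₂=2.148148, f₃=0.75, f₄=-1.037037, f₅=-3.268519, f₆=-6.
(h/2)·[f₀ + 2f₁ + 2f₂ + 2f₃ + 2f₄ + 2f₅ + f₆] = 0.083333·(1.611111) = 0.1343.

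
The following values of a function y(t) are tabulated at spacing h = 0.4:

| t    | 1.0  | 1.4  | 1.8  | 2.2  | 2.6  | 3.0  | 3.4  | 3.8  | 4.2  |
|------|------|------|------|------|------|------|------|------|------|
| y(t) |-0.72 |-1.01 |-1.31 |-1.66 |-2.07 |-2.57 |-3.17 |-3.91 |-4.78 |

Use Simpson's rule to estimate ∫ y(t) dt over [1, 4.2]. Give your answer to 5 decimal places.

-7.36000

h = 0.4, n = 8.
(h/3)·[y₀ + 4y₁ + 2y₂ + 4y₃ + 2y₄ + 4y₅ + 2y₆ + 4y₇ + y₈] = 0.133333·(-55.20) = -7.36000.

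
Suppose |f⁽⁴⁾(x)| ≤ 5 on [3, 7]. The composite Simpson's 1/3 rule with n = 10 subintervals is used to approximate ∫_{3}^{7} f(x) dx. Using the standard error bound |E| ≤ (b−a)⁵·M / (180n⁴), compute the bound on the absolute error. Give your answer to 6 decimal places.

|E| ≤ (4)⁵·5 / (180·10⁴) = 5120/1800000 = 0.002844.

0.002844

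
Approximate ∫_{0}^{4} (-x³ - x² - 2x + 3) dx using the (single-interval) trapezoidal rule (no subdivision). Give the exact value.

T = (b−a)/2 · [f(0) + f(4)] = 2·[3 + (-85)] = -164.

-164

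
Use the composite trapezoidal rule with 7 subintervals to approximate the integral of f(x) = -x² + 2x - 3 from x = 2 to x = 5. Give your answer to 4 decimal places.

h = (5 − 2)/7 = 0.428571.
Nodes x₀,…,x₇ = 2, 2.428571, 2.857143, 3.285714, 3.714286, 4.142857, 4.571429, 5.
f(x) = -x² + 2x - 3: f₀=-3, f₁=-4.040816, f₂=-5.448980, f₃=-7.224490, f₄=-9.367347, f₅=-11.877551, f₆=-14.755102, f₇=-18.
(h/2)·[f₀ + 2f₁ + 2f₂ + 2f₃ + 2f₄ + 2f₅ + 2f₆ + f₇] = 0.214286·(-126.428571) = -27.0918.

-27.0918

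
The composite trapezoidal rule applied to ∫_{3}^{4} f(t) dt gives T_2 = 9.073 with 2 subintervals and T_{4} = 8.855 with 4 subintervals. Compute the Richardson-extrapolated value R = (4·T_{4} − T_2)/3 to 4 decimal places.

8.7823

R = (4·T_{4} − T_2) / 3 = (4·8.855 − 9.073)/3 = (26.347)/3 = 8.7823.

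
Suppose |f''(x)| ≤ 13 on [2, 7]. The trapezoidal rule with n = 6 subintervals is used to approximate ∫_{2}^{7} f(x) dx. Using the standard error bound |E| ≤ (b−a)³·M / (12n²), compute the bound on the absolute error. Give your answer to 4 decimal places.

|E| ≤ (5)³·13 / (12·6²) = 1625/432 = 3.7616.

3.7616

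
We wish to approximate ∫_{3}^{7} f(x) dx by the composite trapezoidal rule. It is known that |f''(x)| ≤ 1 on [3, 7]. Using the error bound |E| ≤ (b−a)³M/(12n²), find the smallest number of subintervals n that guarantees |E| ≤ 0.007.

28

Need 64/(12n²) ≤ 0.007.
n² ≥ 64/(12·0.007) = 761.905 ⇒ n ≥ 27.6026, so the smallest n is 28.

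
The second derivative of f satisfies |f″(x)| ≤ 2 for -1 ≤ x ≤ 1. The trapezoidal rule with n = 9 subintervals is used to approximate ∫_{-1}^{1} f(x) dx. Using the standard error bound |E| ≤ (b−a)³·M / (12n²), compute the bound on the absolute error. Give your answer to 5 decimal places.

|E| ≤ (2)³·2 / (12·9²) = 16/972 = 0.01646.

0.01646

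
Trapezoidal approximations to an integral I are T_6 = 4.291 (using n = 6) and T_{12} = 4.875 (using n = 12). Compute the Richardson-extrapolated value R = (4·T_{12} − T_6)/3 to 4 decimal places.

R = (4·T_{12} − T_6) / 3 = (4·4.875 − 4.291)/3 = (15.209)/3 = 5.0697.

5.0697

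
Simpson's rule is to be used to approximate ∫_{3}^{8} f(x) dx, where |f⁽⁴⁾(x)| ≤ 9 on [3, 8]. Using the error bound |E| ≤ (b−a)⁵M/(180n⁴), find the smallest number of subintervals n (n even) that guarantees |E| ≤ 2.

4

Need 28125/(180n⁴) ≤ 2.
n⁴ ≥ 28125/(180·2) = 78.125 ⇒ n ≥ 2.9730, so the smallest even n is 4. (n must be even for Simpson's rule.)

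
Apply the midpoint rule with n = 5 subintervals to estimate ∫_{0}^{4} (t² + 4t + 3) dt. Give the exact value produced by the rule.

h = (4 − 0)/5 = 0.8.
Midpoints m₁,…,m₅ = 0.4, 1.2, 2, 2.8, 3.6.
f(m₁)=4.76, f(m₂)=9.24, f(m₃)=15, f(m₄)=22.04, f(m₅)=30.36.
h·[f(m₁) + f(m₂) + f(m₃) + f(m₄) + f(m₅)] = 0.8·(81.4) = 65.12.

65.12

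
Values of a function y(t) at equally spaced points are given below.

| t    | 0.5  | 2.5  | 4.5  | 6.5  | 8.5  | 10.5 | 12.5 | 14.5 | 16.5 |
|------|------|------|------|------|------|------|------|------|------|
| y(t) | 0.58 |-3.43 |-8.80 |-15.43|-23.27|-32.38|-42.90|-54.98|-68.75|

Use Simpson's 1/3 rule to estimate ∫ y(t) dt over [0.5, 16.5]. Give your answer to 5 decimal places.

-428.66000

h = 2, n = 8.
(h/3)·[y₀ + 4y₁ + 2y₂ + 4y₃ + 2y₄ + 4y₅ + 2y₆ + 4y₇ + y₈] = 0.666667·(-642.99) = -428.66000.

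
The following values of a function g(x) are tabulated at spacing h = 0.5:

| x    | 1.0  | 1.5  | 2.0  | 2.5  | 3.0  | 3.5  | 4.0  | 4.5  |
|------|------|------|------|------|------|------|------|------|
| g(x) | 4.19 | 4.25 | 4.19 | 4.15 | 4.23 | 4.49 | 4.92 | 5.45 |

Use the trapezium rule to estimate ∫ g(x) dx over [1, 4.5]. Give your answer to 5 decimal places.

15.52500

h = 0.5, n = 7.
(h/2)·[y₀ + 2y₁ + 2y₂ + 2y₃ + 2y₄ + 2y₅ + 2y₆ + y₇] = 0.25·(62.10) = 15.52500.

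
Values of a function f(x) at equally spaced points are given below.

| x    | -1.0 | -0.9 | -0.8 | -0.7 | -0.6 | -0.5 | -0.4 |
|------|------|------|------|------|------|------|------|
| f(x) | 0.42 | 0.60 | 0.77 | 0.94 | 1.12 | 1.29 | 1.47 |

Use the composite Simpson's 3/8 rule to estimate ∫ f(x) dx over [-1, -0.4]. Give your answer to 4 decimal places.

0.5666

h = 0.1, n = 6.
(3h/8)·[y₀ + 3y₁ + 3y₂ + 2y₃ + 3y₄ + 3y₅ + y₆] = 0.0375·(15.11) = 0.5666.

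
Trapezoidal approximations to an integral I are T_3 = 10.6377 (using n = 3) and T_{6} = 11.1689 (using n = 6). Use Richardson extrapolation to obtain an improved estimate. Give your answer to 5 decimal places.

R = (4·T_{6} − T_3) / 3 = (4·11.1689 − 10.6377)/3 = (34.0379)/3 = 11.34597.

11.34597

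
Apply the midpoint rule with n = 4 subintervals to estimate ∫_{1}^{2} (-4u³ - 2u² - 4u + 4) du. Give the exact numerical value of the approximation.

h = (2 − 1)/4 = 0.25.
Midpoints m₁,…,m₄ = 1.125, 1.375, 1.625, 1.875.
f(m₁)=-8.7265625, f(m₂)=-15.6796875, f(m₃)=-24.9453125, f(m₄)=-36.8984375.
h·[f(m₁) + f(m₂) + f(m₃) + f(m₄)] = 0.25·(-86.25) = -21.5625.

-21.5625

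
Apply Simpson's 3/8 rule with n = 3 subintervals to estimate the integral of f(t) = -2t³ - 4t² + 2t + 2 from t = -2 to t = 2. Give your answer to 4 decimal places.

h = (2 − (-2))/3 = 1.333333.
Nodes t₀,…,t₃ = -2, -0.666667, 0.666667, 2.
f(t) = -2t³ - 4t² + 2t + 2: f₀=-2, f₁=-0.518519, f₂=0.962963, f₃=-26.
(3h/8)·[f₀ + 3f₁ + 3f₂ + f₃] = 0.5·(-26.666667) = -13.3333.

-13.3333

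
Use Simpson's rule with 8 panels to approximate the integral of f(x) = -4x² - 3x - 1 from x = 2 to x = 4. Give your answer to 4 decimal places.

-94.6667

h = (4 − 2)/8 = 0.25.
Nodes x₀,…,x₈ = 2, 2.25, 2.5, 2.75, 3, 3.25, 3.5, 3.75, 4.
f(x) = -4x² - 3x - 1: f₀=-23, f₁=-28, f₂=-33.5, f₃=-39.5, f₄=-46, f₅=-53, f₆=-60.5, f₇=-68.5, f₈=-77.
(h/3)·[f₀ + 4f₁ + 2f₂ + 4f₃ + 2f₄ + 4f₅ + 2f₆ + 4f₇ + f₈] = 0.083333·(-1136) = -94.6667.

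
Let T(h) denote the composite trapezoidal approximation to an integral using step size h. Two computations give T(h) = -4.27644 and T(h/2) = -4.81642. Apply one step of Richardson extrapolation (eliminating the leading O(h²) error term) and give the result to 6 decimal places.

R = (4·T(h/2) − T(h)) / 3 = (4·(-4.81642) − (-4.27644))/3 = (-14.98924)/3 = -4.996413.

-4.996413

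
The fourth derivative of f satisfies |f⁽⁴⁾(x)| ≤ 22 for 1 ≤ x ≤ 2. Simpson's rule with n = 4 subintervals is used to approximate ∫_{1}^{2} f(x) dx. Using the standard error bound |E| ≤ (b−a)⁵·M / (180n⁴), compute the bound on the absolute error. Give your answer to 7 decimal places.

|E| ≤ (1)⁵·22 / (180·4⁴) = 22/46080 = 0.0004774.

0.0004774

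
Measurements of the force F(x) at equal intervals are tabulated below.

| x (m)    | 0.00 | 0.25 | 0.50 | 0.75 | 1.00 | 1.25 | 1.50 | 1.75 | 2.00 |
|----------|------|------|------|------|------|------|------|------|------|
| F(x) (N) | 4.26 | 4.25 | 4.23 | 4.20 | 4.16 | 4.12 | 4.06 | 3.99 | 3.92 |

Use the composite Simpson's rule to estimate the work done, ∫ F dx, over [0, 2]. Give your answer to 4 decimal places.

8.2767

h = 0.25, n = 8.
(h/3)·[y₀ + 4y₁ + 2y₂ + 4y₃ + 2y₄ + 4y₅ + 2y₆ + 4y₇ + y₈] = 0.083333·(99.32) = 8.2767.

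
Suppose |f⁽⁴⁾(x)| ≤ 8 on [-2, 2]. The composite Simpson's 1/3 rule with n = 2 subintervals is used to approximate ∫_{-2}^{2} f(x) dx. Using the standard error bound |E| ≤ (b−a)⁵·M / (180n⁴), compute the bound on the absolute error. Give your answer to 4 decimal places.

|E| ≤ (4)⁵·8 / (180·2⁴) = 8192/2880 = 2.8444.

2.8444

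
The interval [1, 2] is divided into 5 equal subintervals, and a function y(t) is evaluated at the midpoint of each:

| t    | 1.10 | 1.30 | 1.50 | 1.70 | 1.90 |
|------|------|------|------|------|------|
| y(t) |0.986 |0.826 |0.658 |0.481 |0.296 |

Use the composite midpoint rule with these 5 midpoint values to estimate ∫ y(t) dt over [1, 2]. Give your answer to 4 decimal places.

h = 0.2, n = 5.
h·[y(m₁) + y(m₂) + y(m₃) + y(m₄) + y(m₅)] = 0.2·(3.247) = 0.6494.

0.6494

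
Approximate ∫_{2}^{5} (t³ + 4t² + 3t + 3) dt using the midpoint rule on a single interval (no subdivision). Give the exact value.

M = (b−a)·f(3.5) = 3·(105.375) = 316.125.

316.125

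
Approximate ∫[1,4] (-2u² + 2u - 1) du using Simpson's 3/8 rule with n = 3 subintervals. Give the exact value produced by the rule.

-30

h = (4 − 1)/3 = 1.
Nodes u₀,…,u₃ = 1, 2, 3, 4.
f(u) = -2u² + 2u - 1: f₀=-1, f₁=-5, f₂=-13, f₃=-25.
(3h/8)·[f₀ + 3f₁ + 3f₂ + f₃] = 0.375·(-80) = -30.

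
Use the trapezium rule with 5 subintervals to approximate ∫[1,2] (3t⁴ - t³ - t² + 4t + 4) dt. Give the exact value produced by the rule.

22.75984

h = (2 − 1)/5 = 0.2.
Nodes t₀,…,t₅ = 1, 1.2, 1.4, 1.6, 1.8, 2.
f(t) = 3t⁴ - t³ - t² + 4t + 4: f₀=9, f₁=11.8528, f₂=16.4208, f₃=23.4048, f₄=33.6208, f₅=48.
(h/2)·[f₀ + 2f₁ + 2f₂ + 2f₃ + 2f₄ + f₅] = 0.1·(227.5984) = 22.75984.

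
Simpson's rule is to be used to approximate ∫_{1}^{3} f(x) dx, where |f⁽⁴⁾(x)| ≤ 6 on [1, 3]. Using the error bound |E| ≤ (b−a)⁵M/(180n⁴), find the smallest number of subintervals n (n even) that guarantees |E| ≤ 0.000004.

Need 192/(180n⁴) ≤ 0.000004.
n⁴ ≥ 192/(180·0.000004) = 266667 ⇒ n ≥ 22.7244, so the smallest even n is 24. (n must be even for Simpson's rule.)

24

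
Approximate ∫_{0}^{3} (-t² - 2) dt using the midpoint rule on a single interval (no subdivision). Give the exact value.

M = (b−a)·f(1.5) = 3·(-4.25) = -12.75.

-12.75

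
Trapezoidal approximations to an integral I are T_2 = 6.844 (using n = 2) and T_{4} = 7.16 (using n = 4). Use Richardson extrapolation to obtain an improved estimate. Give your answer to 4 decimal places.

7.2653

R = (4·T_{4} − T_2) / 3 = (4·7.16 − 6.844)/3 = (21.796)/3 = 7.2653.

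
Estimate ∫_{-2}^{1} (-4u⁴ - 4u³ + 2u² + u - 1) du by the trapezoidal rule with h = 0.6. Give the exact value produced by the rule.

-12.72816

h = (1 − (-2))/5 = 0.6.
Nodes u₀,…,u₅ = -2, -1.4, -0.8, -0.2, 0.4, 1.
f(u) = -4u⁴ - 4u³ + 2u² + u - 1: f₀=-27, f₁=-2.8704, f₂=-0.1104, f₃=-1.0944, f₄=-0.6384, f₅=-6.
(h/2)·[f₀ + 2f₁ + 2f₂ + 2f₃ + 2f₄ + f₅] = 0.3·(-42.4272) = -12.72816.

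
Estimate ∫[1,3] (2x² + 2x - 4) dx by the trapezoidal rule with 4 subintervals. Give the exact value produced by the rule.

h = (3 − 1)/4 = 0.5.
Nodes x₀,…,x₄ = 1, 1.5, 2, 2.5, 3.
f(x) = 2x² + 2x - 4: f₀=0, f₁=3.5, f₂=8, f₃=13.5, f₄=20.
(h/2)·[f₀ + 2f₁ + 2f₂ + 2f₃ + f₄] = 0.25·(70) = 17.5.

17.5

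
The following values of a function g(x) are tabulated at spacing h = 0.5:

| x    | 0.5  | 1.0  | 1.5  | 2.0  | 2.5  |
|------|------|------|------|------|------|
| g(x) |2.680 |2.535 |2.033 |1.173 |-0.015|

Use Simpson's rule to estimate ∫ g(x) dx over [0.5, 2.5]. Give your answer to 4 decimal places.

h = 0.5, n = 4.
(h/3)·[y₀ + 4y₁ + 2y₂ + 4y₃ + y₄] = 0.166667·(21.563) = 3.5938.

3.5938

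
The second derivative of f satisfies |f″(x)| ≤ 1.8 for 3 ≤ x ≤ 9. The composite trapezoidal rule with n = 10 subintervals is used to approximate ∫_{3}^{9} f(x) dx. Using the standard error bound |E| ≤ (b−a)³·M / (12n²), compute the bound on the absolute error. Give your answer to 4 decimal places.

|E| ≤ (6)³·1.8 / (12·10²) = 388.8/1200 = 0.3240.

0.3240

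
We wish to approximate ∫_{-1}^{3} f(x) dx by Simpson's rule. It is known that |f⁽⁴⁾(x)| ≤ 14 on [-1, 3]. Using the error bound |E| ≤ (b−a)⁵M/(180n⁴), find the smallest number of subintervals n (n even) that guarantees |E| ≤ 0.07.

6

Need 14336/(180n⁴) ≤ 0.07.
n⁴ ≥ 14336/(180·0.07) = 1137.78 ⇒ n ≥ 5.8078, so the smallest even n is 6. (n must be even for Simpson's rule.)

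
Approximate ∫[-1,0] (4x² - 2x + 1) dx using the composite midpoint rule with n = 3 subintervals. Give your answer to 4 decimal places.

h = (0 − (-1))/3 = 0.333333.
Midpoints m₁,…,m₃ = -0.833333, -0.5, -0.166667.
f(m₁)=5.444444, f(m₂)=3, f(m₃)=1.444444.
h·[f(m₁) + f(m₂) + f(m₃)] = 0.333333·(9.888889) = 3.2963.

3.2963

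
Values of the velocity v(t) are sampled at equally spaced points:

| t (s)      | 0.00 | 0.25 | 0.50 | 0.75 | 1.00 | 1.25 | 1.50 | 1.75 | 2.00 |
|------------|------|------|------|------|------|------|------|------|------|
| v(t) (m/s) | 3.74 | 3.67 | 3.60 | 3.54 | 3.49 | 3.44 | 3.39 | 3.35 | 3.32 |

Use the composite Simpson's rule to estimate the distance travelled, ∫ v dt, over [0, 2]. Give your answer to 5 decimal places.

7.00167

h = 0.25, n = 8.
(h/3)·[y₀ + 4y₁ + 2y₂ + 4y₃ + 2y₄ + 4y₅ + 2y₆ + 4y₇ + y₈] = 0.083333·(84.02) = 7.00167.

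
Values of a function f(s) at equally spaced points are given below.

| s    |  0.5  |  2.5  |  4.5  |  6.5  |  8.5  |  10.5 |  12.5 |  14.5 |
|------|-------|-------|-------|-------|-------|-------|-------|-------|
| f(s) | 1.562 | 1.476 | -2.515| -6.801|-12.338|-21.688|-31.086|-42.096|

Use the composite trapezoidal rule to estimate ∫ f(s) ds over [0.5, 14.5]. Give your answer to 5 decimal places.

h = 2, n = 7.
(h/2)·[y₀ + 2y₁ + 2y₂ + 2y₃ + 2y₄ + 2y₅ + 2y₆ + y₇] = 1·(-186.438) = -186.43800.

-186.43800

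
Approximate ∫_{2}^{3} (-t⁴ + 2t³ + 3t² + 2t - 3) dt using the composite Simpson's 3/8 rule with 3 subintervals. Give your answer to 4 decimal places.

11.2963

h = (3 − 2)/3 = 0.333333.
Nodes t₀,…,t₃ = 2, 2.333333, 2.666667, 3.
f(t) = -t⁴ + 2t³ + 3t² + 2t - 3: f₀=13, f₁=13.765432, f₂=11.024691, f₃=3.
(3h/8)·[f₀ + 3f₁ + 3f₂ + f₃] = 0.125·(90.370370) = 11.2963.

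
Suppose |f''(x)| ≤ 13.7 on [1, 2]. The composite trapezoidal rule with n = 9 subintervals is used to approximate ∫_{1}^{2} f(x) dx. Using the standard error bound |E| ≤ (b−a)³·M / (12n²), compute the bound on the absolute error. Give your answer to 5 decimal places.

|E| ≤ (1)³·13.7 / (12·9²) = 13.7/972 = 0.01409.

0.01409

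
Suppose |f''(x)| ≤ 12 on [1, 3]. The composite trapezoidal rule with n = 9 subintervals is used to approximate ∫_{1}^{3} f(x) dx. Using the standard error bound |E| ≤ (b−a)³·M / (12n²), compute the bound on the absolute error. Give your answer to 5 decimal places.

|E| ≤ (2)³·12 / (12·9²) = 96/972 = 0.09877.

0.09877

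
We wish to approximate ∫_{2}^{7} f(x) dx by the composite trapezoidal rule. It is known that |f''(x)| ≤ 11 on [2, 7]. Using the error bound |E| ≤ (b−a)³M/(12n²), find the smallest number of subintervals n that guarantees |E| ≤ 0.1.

34

Need 1375/(12n²) ≤ 0.1.
n² ≥ 1375/(12·0.1) = 1145.83 ⇒ n ≥ 33.8502, so the smallest n is 34.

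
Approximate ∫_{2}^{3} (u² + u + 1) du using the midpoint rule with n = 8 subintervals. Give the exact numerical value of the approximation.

h = (3 − 2)/8 = 0.125.
Midpoints m₁,…,m₈ = 2.0625, 2.1875, 2.3125, 2.4375, 2.5625, 2.6875, 2.8125, 2.9375.
f(m₁)=7.31640625, f(m₂)=7.97265625, f(m₃)=8.66015625, f(m₄)=9.37890625, f(m₅)=10.12890625, f(m₆)=10.91015625, f(m₇)=11.72265625, f(m₈)=12.56640625.
h·[f(m₁) + f(m₂) + f(m₃) + f(m₄) + f(m₅) + f(m₆) + f(m₇) + f(m₈)] = 0.125·(78.65625) = 9.83203125.

9.83203125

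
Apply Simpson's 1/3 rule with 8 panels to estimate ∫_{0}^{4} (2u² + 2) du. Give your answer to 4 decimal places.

50.6667

h = (4 − 0)/8 = 0.5.
Nodes u₀,…,u₈ = 0, 0.5, 1, 1.5, 2, 2.5, 3, 3.5, 4.
f(u) = 2u² + 2: f₀=2, f₁=2.5, f₂=4, f₃=6.5, f₄=10, f₅=14.5, f₆=20, f₇=26.5, f₈=34.
(h/3)·[f₀ + 4f₁ + 2f₂ + 4f₃ + 2f₄ + 4f₅ + 2f₆ + 4f₇ + f₈] = 0.166667·(304) = 50.6667.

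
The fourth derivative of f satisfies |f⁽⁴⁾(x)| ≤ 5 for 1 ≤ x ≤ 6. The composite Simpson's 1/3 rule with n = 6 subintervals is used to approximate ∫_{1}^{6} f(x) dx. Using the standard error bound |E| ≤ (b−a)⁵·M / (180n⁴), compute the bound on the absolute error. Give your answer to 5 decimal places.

|E| ≤ (5)⁵·5 / (180·6⁴) = 15625/233280 = 0.06698.

0.06698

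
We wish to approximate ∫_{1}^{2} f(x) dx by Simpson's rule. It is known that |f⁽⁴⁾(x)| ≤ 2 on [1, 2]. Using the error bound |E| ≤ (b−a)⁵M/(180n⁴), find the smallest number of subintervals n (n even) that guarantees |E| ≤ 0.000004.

8

Need 2/(180n⁴) ≤ 0.000004.
n⁴ ≥ 2/(180·0.000004) = 2777.78 ⇒ n ≥ 7.2598, so the smallest even n is 8. (n must be even for Simpson's rule.)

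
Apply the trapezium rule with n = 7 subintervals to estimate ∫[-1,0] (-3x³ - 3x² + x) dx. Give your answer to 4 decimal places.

-0.7449

h = (0 − (-1))/7 = 0.142857.
Nodes x₀,…,x₇ = -1, -0.857143, -0.714286, -0.571429, -0.428571, -0.285714, -0.142857, 0.
f(x) = -3x³ - 3x² + x: f₀=-1, f₁=-1.172012, f₂=-1.151603, f₃=-0.991254, f₄=-0.743440, f₅=-0.460641, f₆=-0.195335, f₇=0.
(h/2)·[f₀ + 2f₁ + 2f₂ + 2f₃ + 2f₄ + 2f₅ + 2f₆ + f₇] = 0.071429·(-10.428571) = -0.7449.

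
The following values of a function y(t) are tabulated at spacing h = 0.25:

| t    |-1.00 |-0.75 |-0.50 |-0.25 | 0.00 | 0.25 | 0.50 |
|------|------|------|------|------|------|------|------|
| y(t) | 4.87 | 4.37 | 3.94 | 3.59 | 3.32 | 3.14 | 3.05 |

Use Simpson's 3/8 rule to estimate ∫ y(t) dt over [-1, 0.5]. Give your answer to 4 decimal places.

h = 0.25, n = 6.
(3h/8)·[y₀ + 3y₁ + 3y₂ + 2y₃ + 3y₄ + 3y₅ + y₆] = 0.09375·(59.41) = 5.5697.

5.5697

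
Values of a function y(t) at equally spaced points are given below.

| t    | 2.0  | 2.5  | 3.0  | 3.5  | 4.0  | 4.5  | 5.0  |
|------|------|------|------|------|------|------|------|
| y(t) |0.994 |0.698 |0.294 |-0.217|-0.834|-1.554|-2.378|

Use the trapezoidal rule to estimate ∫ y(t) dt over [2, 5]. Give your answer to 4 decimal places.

-1.1525

h = 0.5, n = 6.
(h/2)·[y₀ + 2y₁ + 2y₂ + 2y₃ + 2y₄ + 2y₅ + y₆] = 0.25·(-4.610) = -1.1525.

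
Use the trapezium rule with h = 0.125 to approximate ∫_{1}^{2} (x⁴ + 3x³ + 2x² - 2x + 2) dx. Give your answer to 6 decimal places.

h = (2 − 1)/8 = 0.125.
Nodes x₀,…,x₈ = 1, 1.125, 1.25, 1.375, 1.5, 1.625, 1.75, 1.875, 2.
f(x) = x⁴ + 3x³ + 2x² - 2x + 2: f₀=6, f₁=8.154541015625, f₂=10.92578125, f₃=14.404541015625, f₄=18.6875, f₅=23.877197265625, f₆=30.08203125, f₇=37.416259765625, f₈=46.
(h/2)·[f₀ + 2f₁ + 2f₂ + 2f₃ + 2f₄ + 2f₅ + 2f₆ + 2f₇ + f₈] = 0.0625·(339.095703125) = 21.193481.

21.193481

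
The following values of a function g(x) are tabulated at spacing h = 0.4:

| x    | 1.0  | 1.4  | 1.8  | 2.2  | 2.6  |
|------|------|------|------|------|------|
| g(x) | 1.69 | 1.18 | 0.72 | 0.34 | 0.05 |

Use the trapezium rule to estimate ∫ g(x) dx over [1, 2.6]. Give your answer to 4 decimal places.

1.2440

h = 0.4, n = 4.
(h/2)·[y₀ + 2y₁ + 2y₂ + 2y₃ + y₄] = 0.2·(6.22) = 1.2440.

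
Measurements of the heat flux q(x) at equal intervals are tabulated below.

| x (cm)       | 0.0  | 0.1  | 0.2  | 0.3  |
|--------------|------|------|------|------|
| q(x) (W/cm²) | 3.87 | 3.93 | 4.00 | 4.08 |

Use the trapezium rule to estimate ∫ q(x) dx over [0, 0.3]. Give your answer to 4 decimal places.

h = 0.1, n = 3.
(h/2)·[y₀ + 2y₁ + 2y₂ + y₃] = 0.05·(23.81) = 1.1905.

1.1905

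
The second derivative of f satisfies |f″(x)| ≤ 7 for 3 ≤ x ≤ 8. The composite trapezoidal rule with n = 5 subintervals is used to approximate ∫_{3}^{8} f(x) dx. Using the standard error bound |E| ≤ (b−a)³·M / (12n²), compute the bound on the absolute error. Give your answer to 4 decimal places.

|E| ≤ (5)³·7 / (12·5²) = 875/300 = 2.9167.

2.9167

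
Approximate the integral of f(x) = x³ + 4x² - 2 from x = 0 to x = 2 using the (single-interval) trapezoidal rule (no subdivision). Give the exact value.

T = (b−a)/2 · [f(0) + f(2)] = 1·[(-2) + 22] = 20.

20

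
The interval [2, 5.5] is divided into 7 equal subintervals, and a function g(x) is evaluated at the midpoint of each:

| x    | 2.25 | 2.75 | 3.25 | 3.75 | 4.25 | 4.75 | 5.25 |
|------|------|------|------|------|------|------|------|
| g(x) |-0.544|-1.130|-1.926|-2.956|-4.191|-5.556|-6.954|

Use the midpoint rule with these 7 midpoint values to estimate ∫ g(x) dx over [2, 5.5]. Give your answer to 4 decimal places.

-11.6285

h = 0.5, n = 7.
h·[y(m₁) + y(m₂) + y(m₃) + y(m₄) + y(m₅) + y(m₆) + y(m₇)] = 0.5·(-23.257) = -11.6285.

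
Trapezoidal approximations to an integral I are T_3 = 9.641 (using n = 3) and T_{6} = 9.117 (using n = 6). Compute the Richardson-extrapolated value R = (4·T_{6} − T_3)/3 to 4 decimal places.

8.9423

R = (4·T_{6} − T_3) / 3 = (4·9.117 − 9.641)/3 = (26.827)/3 = 8.9423.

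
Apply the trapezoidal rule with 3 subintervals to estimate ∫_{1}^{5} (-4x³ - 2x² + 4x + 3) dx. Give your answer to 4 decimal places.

-691.7037

h = (5 − 1)/3 = 1.333333.
Nodes x₀,…,x₃ = 1, 2.333333, 3.666667, 5.
f(x) = -4x³ - 2x² + 4x + 3: f₀=1, f₁=-49.370370, f₂=-206.407407, f₃=-527.
(h/2)·[f₀ + 2f₁ + 2f₂ + f₃] = 0.666667·(-1037.555556) = -691.7037.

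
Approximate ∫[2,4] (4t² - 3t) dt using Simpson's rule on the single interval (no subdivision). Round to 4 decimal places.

56.6667

S = (b−a)/6 · [f(2) + 4f(3) + f(4)] = 0.333333·[10 + 4·27 + 52] = 56.6667.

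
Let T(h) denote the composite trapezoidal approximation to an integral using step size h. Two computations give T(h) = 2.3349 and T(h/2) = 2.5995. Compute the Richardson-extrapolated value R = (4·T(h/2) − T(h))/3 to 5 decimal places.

R = (4·T(h/2) − T(h)) / 3 = (4·2.5995 − 2.3349)/3 = (8.0631)/3 = 2.68770.

2.68770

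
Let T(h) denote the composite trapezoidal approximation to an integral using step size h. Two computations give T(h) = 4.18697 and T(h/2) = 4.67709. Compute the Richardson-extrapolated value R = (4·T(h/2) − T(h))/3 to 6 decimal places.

R = (4·T(h/2) − T(h)) / 3 = (4·4.67709 − 4.18697)/3 = (14.52139)/3 = 4.840463.

4.840463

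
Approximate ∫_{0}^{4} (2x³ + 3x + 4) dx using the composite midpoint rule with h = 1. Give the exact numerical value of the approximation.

164

h = (4 − 0)/4 = 1.
Midpoints m₁,…,m₄ = 0.5, 1.5, 2.5, 3.5.
f(m₁)=5.75, f(m₂)=15.25, f(m₃)=42.75, f(m₄)=100.25.
h·[f(m₁) + f(m₂) + f(m₃) + f(m₄)] = 1·(164) = 164.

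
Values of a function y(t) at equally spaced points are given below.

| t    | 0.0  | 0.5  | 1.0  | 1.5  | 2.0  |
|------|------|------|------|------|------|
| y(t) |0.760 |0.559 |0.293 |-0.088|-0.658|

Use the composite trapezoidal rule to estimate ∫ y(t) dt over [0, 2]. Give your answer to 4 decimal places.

h = 0.5, n = 4.
(h/2)·[y₀ + 2y₁ + 2y₂ + 2y₃ + y₄] = 0.25·(1.630) = 0.4075.

0.4075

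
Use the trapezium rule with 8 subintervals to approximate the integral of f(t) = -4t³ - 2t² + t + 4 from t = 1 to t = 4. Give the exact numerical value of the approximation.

-279.75

h = (4 − 1)/8 = 0.375.
Nodes t₀,…,t₈ = 1, 1.375, 1.75, 2.125, 2.5, 2.875, 3.25, 3.625, 4.
f(t) = -4t³ - 2t² + t + 4: f₀=-1, f₁=-8.8046875, f₂=-21.8125, f₃=-41.2890625, f₄=-68.5, f₅=-104.7109375, f₆=-151.1875, f₇=-209.1953125, f₈=-280.
(h/2)·[f₀ + 2f₁ + 2f₂ + 2f₃ + 2f₄ + 2f₅ + 2f₆ + 2f₇ + f₈] = 0.1875·(-1492) = -279.75.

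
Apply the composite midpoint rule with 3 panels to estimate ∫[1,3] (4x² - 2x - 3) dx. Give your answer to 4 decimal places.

20.3704

h = (3 − 1)/3 = 0.666667.
Midpoints m₁,…,m₃ = 1.333333, 2, 2.666667.
f(m₁)=1.444444, f(m₂)=9, f(m₃)=20.111111.
h·[f(m₁) + f(m₂) + f(m₃)] = 0.666667·(30.555556) = 20.3704.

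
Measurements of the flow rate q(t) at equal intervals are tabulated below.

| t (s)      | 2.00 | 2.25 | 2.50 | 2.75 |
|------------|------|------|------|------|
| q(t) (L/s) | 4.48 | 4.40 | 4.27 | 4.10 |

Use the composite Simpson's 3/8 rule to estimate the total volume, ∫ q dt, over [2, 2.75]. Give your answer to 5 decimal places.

3.24281

h = 0.25, n = 3.
(3h/8)·[y₀ + 3y₁ + 3y₂ + y₃] = 0.09375·(34.59) = 3.24281.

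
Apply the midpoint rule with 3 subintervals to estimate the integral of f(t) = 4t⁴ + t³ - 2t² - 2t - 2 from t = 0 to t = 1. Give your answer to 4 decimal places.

h = (1 − 0)/3 = 0.333333.
Midpoints m₁,…,m₃ = 0.166667, 0.5, 0.833333.
f(m₁)=-2.381173, f(m₂)=-3.125, f(m₃)=-2.547840.
h·[f(m₁) + f(m₂) + f(m₃)] = 0.333333·(-8.054012) = -2.6847.

-2.6847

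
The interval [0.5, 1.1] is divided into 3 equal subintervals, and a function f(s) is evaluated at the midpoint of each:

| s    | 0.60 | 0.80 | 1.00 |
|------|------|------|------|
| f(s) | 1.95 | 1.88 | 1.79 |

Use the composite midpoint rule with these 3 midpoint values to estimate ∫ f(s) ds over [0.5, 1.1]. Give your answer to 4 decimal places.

1.1240

h = 0.2, n = 3.
h·[y(m₁) + y(m₂) + y(m₃)] = 0.2·(5.62) = 1.1240.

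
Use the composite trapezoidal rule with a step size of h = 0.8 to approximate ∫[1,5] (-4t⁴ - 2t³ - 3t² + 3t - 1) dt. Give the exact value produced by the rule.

-3017.75488

h = (5 − 1)/5 = 0.8.
Nodes t₀,…,t₅ = 1, 1.8, 2.6, 3.4, 4.2, 5.
f(t) = -4t⁴ - 2t³ - 3t² + 3t - 1: f₀=-7, f₁=-58.9744, f₂=-231.4224, f₃=-638.6224, f₄=-1434.1744, f₅=-2811.
(h/2)·[f₀ + 2f₁ + 2f₂ + 2f₃ + 2f₄ + f₅] = 0.4·(-7544.3872) = -3017.75488.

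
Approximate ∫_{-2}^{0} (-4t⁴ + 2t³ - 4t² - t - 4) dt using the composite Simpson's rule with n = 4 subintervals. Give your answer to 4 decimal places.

-50.3333

h = (0 − (-2))/4 = 0.5.
Nodes t₀,…,t₄ = -2, -1.5, -1, -0.5, 0.
f(t) = -4t⁴ + 2t³ - 4t² - t - 4: f₀=-98, f₁=-38.5, f₂=-13, f₃=-5, f₄=-4.
(h/3)·[f₀ + 4f₁ + 2f₂ + 4f₃ + f₄] = 0.166667·(-302) = -50.3333.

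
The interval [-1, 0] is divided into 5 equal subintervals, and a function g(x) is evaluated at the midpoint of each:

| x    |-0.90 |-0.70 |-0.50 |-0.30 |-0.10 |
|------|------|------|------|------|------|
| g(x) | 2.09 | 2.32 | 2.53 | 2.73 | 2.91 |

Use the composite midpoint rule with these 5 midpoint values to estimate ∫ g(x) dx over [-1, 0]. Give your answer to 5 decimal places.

2.51600

h = 0.2, n = 5.
h·[y(m₁) + y(m₂) + y(m₃) + y(m₄) + y(m₅)] = 0.2·(12.58) = 2.51600.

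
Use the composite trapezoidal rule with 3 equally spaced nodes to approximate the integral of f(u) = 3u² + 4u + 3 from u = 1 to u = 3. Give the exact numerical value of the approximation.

h = (3 − 1)/2 = 1.
Nodes u₀,…,u₂ = 1, 2, 3.
f(u) = 3u² + 4u + 3: f₀=10, f₁=23, f₂=42.
(h/2)·[f₀ + 2f₁ + f₂] = 0.5·(98) = 49.

49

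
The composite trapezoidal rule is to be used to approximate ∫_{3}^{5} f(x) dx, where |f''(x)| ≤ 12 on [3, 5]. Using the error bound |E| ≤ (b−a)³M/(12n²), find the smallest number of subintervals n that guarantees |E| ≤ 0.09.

Need 96/(12n²) ≤ 0.09.
n² ≥ 96/(12·0.09) = 88.8889 ⇒ n ≥ 9.4281, so the smallest n is 10.

10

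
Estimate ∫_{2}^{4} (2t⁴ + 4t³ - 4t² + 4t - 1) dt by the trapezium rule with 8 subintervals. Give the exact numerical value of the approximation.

587.1328125

h = (4 − 2)/8 = 0.25.
Nodes t₀,…,t₈ = 2, 2.25, 2.5, 2.75, 3, 3.25, 3.5, 3.75, 4.
f(t) = 2t⁴ + 4t³ - 4t² + 4t - 1: f₀=55, f₁=84.5703125, f₂=124.625, f₃=177.3203125, f₄=245, f₅=330.1953125, f₆=435.625, f₇=564.1953125, f₈=719.
(h/2)·[f₀ + 2f₁ + 2f₂ + 2f₃ + 2f₄ + 2f₅ + 2f₆ + 2f₇ + f₈] = 0.125·(4697.0625) = 587.1328125.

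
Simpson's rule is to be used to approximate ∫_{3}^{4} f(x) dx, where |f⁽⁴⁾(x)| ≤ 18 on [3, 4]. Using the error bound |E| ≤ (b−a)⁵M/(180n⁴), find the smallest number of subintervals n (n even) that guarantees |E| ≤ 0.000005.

12

Need 18/(180n⁴) ≤ 0.000005.
n⁴ ≥ 18/(180·0.000005) = 20000 ⇒ n ≥ 11.8921, so the smallest even n is 12. (n must be even for Simpson's rule.)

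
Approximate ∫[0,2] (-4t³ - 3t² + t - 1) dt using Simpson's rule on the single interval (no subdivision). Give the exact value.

S = (b−a)/6 · [f(0) + 4f(1) + f(2)] = 0.333333·[(-1) + 4·(-7) + (-43)] = -24.

-24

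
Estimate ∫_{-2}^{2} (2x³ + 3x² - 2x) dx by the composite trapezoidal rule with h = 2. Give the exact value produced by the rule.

h = (2 − (-2))/2 = 2.
Nodes x₀,…,x₂ = -2, 0, 2.
f(x) = 2x³ + 3x² - 2x: f₀=0, f₁=0, f₂=24.
(h/2)·[f₀ + 2f₁ + f₂] = 1·(24) = 24.

24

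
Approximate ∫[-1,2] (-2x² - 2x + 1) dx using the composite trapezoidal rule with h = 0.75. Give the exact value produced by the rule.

-6.5625

h = (2 − (-1))/4 = 0.75.
Nodes x₀,…,x₄ = -1, -0.25, 0.5, 1.25, 2.
f(x) = -2x² - 2x + 1: f₀=1, f₁=1.375, f₂=-0.5, f₃=-4.625, f₄=-11.
(h/2)·[f₀ + 2f₁ + 2f₂ + 2f₃ + f₄] = 0.375·(-17.5) = -6.5625.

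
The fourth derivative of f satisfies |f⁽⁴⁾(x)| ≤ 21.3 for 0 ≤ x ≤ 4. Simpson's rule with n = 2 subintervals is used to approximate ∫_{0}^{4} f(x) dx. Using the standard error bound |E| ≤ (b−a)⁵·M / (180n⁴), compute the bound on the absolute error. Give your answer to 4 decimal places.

|E| ≤ (4)⁵·21.3 / (180·2⁴) = 21811.2/2880 = 7.5733.

7.5733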